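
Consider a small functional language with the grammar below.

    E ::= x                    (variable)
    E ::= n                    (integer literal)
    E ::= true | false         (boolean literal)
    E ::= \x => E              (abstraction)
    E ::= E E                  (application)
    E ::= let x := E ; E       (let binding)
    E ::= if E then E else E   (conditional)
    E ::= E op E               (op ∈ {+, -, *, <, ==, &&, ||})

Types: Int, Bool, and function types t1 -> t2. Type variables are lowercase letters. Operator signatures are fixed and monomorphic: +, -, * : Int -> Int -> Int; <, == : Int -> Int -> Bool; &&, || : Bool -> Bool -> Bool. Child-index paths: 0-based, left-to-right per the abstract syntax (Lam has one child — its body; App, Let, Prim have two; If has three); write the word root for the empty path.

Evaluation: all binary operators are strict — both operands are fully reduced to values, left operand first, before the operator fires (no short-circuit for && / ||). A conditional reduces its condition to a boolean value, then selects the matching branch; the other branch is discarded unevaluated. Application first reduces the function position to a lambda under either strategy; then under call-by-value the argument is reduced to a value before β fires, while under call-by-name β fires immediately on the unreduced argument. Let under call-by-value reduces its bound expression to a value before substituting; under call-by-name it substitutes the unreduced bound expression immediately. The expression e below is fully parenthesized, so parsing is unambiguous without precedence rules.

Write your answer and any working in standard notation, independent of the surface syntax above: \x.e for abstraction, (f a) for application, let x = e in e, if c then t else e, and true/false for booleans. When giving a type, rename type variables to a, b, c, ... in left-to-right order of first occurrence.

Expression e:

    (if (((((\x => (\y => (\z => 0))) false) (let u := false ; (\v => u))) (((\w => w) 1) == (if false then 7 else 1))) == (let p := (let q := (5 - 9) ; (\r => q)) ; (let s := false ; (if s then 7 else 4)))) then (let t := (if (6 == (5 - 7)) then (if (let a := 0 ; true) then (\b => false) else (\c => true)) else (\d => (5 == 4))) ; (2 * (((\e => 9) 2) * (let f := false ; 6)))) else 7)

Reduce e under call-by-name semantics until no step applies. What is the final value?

Answer: 7

Derivation:
step 0: (if (((((\x.(\y.(\z.0))) false) (let u = false in (\v.u))) (((\w.w) 1) == (if false then 7 else 1))) == (let p = (let q = (5 - 9) in (\r.q)) in (let s = false in (if s then 7 else 4)))) then (let t = (if (6 == (5 - 7)) then (if (let a = 0 in true) then (\b.false) else (\c.true)) else (\d.(5 == 4))) in (2 * (((\e.9) 2) * (let f = false in 6)))) else 7)
step 1: [beta@0.0.0.0] (if ((((\y.(\z.0)) (let u = false in (\v.u))) (((\w.w) 1) == (if false then 7 else 1))) == (let p = (let q = (5 - 9) in (\r.q)) in (let s = false in (if s then 7 else 4)))) then (let t = (if (6 == (5 - 7)) then (if (let a = 0 in true) then (\b.false) else (\c.true)) else (\d.(5 == 4))) in (2 * (((\e.9) 2) * (let f = false in 6)))) else 7)
step 2: [beta@0.0.0] (if (((\z.0) (((\w.w) 1) == (if false then 7 else 1))) == (let p = (let q = (5 - 9) in (\r.q)) in (let s = false in (if s then 7 else 4)))) then (let t = (if (6 == (5 - 7)) then (if (let a = 0 in true) then (\b.false) else (\c.true)) else (\d.(5 == 4))) in (2 * (((\e.9) 2) * (let f = false in 6)))) else 7)
step 3: [beta@0.0] (if (0 == (let p = (let q = (5 - 9) in (\r.q)) in (let s = false in (if s then 7 else 4)))) then (let t = (if (6 == (5 - 7)) then (if (let a = 0 in true) then (\b.false) else (\c.true)) else (\d.(5 == 4))) in (2 * (((\e.9) 2) * (let f = false in 6)))) else 7)
step 4: [let@0.1] (if (0 == (let s = false in (if s then 7 else 4))) then (let t = (if (6 == (5 - 7)) then (if (let a = 0 in true) then (\b.false) else (\c.true)) else (\d.(5 == 4))) in (2 * (((\e.9) 2) * (let f = false in 6)))) else 7)
step 5: [let@0.1] (if (0 == (if false then 7 else 4)) then (let t = (if (6 == (5 - 7)) then (if (let a = 0 in true) then (\b.false) else (\c.true)) else (\d.(5 == 4))) in (2 * (((\e.9) 2) * (let f = false in 6)))) else 7)
step 6: [if@0.1] (if (0 == 4) then (let t = (if (6 == (5 - 7)) then (if (let a = 0 in true) then (\b.false) else (\c.true)) else (\d.(5 == 4))) in (2 * (((\e.9) 2) * (let f = false in 6)))) else 7)
step 7: [delta@0] (if false then (let t = (if (6 == (5 - 7)) then (if (let a = 0 in true) then (\b.false) else (\c.true)) else (\d.(5 == 4))) in (2 * (((\e.9) 2) * (let f = false in 6)))) else 7)
step 8: [if@root] 7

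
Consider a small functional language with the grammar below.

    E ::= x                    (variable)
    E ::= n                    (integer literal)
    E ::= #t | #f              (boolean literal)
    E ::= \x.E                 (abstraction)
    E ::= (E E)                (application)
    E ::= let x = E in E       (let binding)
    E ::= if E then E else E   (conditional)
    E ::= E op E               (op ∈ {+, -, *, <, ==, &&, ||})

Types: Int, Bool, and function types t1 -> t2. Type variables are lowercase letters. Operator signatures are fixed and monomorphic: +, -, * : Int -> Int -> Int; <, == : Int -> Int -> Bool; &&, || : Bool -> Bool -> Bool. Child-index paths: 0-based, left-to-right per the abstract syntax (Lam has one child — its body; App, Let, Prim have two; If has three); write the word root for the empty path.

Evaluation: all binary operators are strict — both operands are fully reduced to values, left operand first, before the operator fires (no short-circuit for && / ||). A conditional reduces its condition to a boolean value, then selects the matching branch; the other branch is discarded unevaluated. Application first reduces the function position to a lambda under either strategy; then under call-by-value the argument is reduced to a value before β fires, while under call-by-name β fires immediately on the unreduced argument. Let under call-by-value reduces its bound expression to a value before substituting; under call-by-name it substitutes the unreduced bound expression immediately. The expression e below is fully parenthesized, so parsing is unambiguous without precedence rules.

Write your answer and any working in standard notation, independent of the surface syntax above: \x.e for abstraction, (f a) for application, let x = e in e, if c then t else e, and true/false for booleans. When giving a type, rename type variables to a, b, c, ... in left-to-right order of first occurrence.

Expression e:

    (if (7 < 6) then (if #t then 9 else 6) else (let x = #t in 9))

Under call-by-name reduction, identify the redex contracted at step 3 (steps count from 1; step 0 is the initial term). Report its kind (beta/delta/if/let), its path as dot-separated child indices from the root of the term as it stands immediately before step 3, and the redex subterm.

Answer: let at root : (let x = true in 9)

Trace:
step 0: (if (7 < 6) then (if true then 9 else 6) else (let x = true in 9))
step 1: [delta@0] (if false then (if true then 9 else 6) else (let x = true in 9))
step 2: [if@root] (let x = true in 9)
step 3: [let@root] 9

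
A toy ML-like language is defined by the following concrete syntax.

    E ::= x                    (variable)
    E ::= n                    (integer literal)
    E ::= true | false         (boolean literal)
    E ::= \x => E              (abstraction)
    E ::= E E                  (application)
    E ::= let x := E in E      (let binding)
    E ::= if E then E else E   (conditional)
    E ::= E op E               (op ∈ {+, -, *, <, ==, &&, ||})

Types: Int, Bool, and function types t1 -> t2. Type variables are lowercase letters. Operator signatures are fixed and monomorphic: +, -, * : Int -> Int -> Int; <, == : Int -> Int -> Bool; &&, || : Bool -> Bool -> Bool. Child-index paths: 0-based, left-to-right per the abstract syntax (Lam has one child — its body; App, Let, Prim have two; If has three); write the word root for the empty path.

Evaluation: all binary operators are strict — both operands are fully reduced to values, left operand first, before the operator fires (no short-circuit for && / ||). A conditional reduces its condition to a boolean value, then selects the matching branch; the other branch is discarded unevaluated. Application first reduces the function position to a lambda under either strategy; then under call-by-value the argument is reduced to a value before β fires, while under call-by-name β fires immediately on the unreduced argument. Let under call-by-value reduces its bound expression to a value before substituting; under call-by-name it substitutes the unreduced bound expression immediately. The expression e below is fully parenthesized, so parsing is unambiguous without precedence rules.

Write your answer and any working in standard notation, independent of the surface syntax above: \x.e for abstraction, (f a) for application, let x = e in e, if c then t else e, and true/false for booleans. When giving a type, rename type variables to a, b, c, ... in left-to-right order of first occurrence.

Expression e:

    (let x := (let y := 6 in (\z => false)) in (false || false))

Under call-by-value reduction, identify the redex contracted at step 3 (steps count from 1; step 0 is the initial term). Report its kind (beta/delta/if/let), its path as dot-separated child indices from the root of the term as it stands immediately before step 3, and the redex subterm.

Trace:
step 0: (let x = (let y = 6 in (\z.false)) in (false || false))
step 1: [let@0] (let x = (\z.false) in (false || false))
step 2: [let@root] (false || false)
step 3: [delta@root] false

Answer: delta at root : (false || false)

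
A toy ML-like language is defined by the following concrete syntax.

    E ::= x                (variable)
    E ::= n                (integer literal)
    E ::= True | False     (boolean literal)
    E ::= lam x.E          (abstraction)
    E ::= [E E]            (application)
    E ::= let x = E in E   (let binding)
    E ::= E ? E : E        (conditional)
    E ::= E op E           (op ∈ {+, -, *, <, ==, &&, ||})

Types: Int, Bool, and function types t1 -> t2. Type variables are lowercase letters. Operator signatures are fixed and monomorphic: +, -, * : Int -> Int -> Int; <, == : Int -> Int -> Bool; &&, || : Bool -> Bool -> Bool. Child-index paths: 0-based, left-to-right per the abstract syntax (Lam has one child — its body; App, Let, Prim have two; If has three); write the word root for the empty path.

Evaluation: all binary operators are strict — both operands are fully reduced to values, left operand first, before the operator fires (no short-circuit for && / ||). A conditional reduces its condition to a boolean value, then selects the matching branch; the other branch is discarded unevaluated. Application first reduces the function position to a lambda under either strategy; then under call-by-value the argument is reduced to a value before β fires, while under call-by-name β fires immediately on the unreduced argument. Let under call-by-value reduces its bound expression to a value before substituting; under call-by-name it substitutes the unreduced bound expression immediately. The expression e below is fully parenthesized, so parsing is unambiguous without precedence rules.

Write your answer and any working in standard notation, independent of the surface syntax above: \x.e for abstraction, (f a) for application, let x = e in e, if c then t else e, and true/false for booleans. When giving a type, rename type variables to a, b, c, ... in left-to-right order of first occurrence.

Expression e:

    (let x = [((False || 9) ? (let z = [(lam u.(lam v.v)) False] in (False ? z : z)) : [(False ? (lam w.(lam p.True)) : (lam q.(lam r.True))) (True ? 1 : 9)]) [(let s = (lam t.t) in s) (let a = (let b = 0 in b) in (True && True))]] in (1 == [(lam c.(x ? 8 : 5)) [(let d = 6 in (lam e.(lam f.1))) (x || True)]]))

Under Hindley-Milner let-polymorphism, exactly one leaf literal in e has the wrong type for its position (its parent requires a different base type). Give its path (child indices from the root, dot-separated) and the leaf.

Answer: 0.0.0.1 : 9

Trace:
  unify Bool ~ Bool
  unify Int ~ Bool
  FAIL: mismatch Int ~ Bool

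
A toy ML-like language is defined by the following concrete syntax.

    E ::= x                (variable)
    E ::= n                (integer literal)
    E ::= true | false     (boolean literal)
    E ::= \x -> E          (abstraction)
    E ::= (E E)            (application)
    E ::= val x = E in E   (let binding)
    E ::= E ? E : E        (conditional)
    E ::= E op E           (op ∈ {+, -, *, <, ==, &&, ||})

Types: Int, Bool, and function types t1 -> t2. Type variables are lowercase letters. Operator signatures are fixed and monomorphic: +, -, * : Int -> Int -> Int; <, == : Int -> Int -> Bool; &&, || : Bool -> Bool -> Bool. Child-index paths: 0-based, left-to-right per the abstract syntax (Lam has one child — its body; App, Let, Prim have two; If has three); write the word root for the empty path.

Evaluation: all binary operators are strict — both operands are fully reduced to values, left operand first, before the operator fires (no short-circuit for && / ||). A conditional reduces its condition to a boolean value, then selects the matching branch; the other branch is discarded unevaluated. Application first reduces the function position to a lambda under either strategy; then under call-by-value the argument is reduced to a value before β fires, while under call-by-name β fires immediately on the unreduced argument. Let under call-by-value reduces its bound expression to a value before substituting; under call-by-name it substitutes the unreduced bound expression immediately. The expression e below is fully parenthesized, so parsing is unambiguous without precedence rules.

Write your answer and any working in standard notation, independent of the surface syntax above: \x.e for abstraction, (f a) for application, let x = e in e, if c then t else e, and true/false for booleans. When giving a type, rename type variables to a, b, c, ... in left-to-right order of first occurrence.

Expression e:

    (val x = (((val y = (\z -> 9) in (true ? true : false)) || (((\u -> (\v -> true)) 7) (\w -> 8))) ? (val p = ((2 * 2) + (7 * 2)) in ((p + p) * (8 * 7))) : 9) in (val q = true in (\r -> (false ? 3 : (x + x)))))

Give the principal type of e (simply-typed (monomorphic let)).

Answer: a -> Int

Trace:
\z._ : a -> Int
let y : a -> Int
  unify Bool ~ Bool
  unify Bool ~ Bool
  unify Bool ~ Bool
\v._ : c -> Bool
\u._ : b -> c -> Bool
  unify b -> c -> Bool ~ Int -> d
  unify b ~ Int
  unify c -> Bool ~ d
_ _ : c -> Bool
\w._ : e -> Int
  unify c -> Bool ~ (e -> Int) -> f
  unify c ~ e -> Int
  unify Bool ~ f
_ _ : Bool
  unify Bool ~ Bool
  unify Bool ~ Bool
  unify Int ~ Int
  unify Int ~ Int
  unify Int ~ Int
  unify Int ~ Int
  unify Int ~ Int
  unify Int ~ Int
let p : Int
p : Int
  unify Int ~ Int
p : Int
  unify Int ~ Int
  unify Int ~ Int
  unify Int ~ Int
  unify Int ~ Int
  unify Int ~ Int
  unify Int ~ Int
let x : Int
let q : Bool
  unify Bool ~ Bool
x : Int
  unify Int ~ Int
x : Int
  unify Int ~ Int
  unify Int ~ Int
\r._ : g -> Int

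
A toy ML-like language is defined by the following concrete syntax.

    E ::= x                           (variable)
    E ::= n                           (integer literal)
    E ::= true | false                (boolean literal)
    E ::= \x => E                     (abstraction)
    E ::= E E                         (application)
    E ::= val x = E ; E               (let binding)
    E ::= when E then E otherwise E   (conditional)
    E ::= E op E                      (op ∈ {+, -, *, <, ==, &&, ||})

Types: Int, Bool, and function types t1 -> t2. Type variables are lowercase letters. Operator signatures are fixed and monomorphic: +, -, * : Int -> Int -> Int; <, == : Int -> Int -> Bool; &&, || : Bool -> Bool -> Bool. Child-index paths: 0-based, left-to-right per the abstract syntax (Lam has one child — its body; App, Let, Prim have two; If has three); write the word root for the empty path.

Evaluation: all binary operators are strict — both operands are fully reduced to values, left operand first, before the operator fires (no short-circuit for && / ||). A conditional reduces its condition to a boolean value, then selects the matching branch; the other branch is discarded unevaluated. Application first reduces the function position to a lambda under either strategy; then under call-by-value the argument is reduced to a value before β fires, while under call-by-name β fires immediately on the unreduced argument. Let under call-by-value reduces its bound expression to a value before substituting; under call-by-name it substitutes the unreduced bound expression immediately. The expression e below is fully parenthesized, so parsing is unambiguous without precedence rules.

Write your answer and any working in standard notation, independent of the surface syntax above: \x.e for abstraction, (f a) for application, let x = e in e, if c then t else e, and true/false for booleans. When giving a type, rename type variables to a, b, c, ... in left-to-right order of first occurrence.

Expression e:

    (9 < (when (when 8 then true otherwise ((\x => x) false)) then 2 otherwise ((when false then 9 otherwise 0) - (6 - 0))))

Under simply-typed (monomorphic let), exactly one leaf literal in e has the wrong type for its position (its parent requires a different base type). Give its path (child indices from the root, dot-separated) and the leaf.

Answer: 1.0.0 : 8

Trace:
  unify Int ~ Int
  unify Int ~ Bool
  FAIL: mismatch Int ~ Bool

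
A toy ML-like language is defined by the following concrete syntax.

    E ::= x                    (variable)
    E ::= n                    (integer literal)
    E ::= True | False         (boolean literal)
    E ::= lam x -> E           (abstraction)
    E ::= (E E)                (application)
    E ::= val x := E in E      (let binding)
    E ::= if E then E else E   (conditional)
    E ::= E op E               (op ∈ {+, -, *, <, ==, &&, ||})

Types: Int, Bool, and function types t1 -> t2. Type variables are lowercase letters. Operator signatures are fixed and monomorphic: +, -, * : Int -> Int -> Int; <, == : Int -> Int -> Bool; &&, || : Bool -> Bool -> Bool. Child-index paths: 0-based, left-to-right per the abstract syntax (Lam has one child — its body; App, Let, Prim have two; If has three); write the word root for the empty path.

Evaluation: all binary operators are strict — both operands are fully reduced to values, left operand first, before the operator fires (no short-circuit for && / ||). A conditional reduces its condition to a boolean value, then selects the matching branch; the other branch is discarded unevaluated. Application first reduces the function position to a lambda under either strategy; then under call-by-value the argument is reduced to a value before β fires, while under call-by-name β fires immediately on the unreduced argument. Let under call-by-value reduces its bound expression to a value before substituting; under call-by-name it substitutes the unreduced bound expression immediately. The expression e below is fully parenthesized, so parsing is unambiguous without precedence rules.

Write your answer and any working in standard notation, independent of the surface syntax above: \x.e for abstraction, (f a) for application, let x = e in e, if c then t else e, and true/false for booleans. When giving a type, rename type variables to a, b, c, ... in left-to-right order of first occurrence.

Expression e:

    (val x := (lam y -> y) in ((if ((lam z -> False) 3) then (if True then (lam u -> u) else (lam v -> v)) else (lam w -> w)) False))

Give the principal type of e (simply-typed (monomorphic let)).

Derivation:
y : a
\y._ : a -> a
let x : a -> a
\z._ : b -> Bool
  unify b -> Bool ~ Int -> c
  unify b ~ Int
  unify Bool ~ c
_ _ : Bool
  unify Bool ~ Bool
  unify Bool ~ Bool
u : d
\u._ : d -> d
v : e
\v._ : e -> e
  unify d -> d ~ e -> e
  unify d ~ e
  unify e ~ e
w : f
\w._ : f -> f
  unify e -> e ~ f -> f
  unify e ~ f
  unify f ~ f
  unify f -> f ~ Bool -> g
  unify f ~ Bool
  unify Bool ~ g
_ _ : Bool

Answer: Bool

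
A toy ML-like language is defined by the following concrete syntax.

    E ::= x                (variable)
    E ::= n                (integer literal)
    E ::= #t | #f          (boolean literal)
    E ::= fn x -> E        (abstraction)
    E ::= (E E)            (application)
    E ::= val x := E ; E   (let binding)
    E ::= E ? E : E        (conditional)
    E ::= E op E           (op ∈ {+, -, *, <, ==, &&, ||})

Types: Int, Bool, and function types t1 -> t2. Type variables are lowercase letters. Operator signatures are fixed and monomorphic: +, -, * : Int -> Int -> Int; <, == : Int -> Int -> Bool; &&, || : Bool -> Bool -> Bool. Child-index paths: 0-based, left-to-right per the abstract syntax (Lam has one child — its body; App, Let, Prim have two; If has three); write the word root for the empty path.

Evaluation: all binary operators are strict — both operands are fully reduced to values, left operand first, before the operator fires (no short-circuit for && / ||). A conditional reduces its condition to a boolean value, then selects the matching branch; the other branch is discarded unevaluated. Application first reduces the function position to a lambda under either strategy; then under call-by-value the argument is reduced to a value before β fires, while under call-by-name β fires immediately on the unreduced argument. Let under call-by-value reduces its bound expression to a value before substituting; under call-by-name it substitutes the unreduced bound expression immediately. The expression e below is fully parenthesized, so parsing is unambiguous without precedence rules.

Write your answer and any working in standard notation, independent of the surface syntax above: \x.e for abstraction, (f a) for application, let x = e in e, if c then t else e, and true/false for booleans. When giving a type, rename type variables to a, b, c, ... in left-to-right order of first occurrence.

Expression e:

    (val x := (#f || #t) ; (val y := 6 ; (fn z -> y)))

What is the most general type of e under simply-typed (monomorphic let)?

Derivation:
  unify Bool ~ Bool
  unify Bool ~ Bool
let x : Bool
let y : Int
y : Int
\z._ : a -> Int

Answer: a -> Int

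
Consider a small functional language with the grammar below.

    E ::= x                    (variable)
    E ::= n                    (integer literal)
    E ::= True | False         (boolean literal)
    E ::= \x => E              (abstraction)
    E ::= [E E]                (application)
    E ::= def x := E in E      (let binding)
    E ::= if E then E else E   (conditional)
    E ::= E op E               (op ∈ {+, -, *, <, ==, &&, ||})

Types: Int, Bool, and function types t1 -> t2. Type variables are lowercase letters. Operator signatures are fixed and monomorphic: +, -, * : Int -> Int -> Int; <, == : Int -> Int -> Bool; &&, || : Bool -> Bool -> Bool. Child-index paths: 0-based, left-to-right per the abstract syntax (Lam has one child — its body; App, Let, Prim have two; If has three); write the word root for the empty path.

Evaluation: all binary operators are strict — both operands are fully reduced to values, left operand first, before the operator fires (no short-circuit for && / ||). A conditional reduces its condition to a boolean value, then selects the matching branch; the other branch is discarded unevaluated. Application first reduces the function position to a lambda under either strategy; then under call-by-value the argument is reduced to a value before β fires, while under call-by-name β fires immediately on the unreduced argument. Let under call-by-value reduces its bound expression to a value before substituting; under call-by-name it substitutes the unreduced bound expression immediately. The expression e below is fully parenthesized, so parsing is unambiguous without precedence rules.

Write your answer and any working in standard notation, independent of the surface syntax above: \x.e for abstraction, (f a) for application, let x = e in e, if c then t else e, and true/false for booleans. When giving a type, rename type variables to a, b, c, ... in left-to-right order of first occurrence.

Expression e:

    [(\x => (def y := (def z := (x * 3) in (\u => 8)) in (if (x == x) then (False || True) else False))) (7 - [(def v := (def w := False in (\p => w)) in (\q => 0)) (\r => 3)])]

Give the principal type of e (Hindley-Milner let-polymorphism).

Trace:
x : a
  unify a ~ Int
  unify Int ~ Int
let z : Int
\u._ : b -> Int
let y : forall. b -> Int
x : Int
  unify Int ~ Int
x : Int
  unify Int ~ Int
  unify Bool ~ Bool
  unify Bool ~ Bool
  unify Bool ~ Bool
  unify Bool ~ Bool
\x._ : Int -> Bool
  unify Int ~ Int
let w : Bool
w : Bool
\p._ : c -> Bool
let v : forall. c -> Bool
\q._ : d -> Int
\r._ : e -> Int
  unify d -> Int ~ (e -> Int) -> f
  unify d ~ e -> Int
  unify Int ~ f
_ _ : Int
  unify Int ~ Int
  unify Int -> Bool ~ Int -> g
  unify Int ~ Int
  unify Bool ~ g
_ _ : Bool

Answer: Bool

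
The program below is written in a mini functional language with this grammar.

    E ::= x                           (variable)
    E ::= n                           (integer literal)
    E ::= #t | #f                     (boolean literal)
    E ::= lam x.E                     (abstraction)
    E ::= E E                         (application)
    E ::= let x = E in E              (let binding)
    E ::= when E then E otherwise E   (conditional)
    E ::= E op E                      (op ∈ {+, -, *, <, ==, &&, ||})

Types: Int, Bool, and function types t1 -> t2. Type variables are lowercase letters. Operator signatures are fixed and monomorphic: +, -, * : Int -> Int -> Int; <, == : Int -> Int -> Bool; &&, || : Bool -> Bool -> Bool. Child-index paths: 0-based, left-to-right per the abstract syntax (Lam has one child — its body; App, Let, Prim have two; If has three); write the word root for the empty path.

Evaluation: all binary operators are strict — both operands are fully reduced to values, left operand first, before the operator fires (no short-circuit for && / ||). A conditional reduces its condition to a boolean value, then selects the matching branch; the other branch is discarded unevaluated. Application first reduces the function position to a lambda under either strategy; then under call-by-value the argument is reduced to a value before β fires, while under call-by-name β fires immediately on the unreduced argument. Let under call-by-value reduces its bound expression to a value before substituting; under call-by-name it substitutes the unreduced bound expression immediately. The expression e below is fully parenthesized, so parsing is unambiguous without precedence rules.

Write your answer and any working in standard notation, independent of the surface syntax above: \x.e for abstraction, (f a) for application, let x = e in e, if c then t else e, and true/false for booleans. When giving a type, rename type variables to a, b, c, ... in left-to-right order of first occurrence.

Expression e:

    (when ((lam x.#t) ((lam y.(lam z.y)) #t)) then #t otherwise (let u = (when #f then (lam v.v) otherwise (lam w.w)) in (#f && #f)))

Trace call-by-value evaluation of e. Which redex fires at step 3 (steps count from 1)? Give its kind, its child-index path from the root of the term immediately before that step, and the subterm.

Derivation:
step 0: (if ((\x.true) ((\y.(\z.y)) true)) then true else (let u = (if false then (\v.v) else (\w.w)) in (false && false)))
step 1: [beta@0.1] (if ((\x.true) (\z.true)) then true else (let u = (if false then (\v.v) else (\w.w)) in (false && false)))
step 2: [beta@0] (if true then true else (let u = (if false then (\v.v) else (\w.w)) in (false && false)))
step 3: [if@root] true

Answer: if at root : (if true then true else (let u = (if false then (\v.v) else (\w.w)) in (false && false)))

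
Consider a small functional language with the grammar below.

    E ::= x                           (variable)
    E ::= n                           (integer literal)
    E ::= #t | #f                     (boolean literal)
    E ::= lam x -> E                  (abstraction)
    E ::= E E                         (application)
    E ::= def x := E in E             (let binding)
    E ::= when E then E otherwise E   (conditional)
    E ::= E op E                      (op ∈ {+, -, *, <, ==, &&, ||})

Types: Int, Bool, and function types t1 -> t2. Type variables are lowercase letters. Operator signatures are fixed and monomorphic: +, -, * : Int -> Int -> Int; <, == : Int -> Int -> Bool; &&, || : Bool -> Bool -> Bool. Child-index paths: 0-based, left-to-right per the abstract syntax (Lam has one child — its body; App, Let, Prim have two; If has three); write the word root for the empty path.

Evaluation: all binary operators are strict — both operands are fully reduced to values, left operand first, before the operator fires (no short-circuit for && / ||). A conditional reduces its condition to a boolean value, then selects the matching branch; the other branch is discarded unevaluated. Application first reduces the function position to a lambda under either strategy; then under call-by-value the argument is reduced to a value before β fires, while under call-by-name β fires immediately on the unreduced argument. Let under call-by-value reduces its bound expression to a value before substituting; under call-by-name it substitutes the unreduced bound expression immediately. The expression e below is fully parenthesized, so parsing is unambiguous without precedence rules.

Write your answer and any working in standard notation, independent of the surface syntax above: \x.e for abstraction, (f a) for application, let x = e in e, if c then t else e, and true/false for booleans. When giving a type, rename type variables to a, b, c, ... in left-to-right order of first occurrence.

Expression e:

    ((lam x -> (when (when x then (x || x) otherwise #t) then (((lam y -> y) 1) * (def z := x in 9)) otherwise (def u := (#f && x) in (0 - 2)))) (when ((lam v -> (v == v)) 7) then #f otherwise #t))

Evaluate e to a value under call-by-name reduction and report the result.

Derivation:
step 0: ((\x.(if (if x then (x || x) else true) then (((\y.y) 1) * (let z = x in 9)) else (let u = (false && x) in (0 - 2)))) (if ((\v.(v == v)) 7) then false else true))
step 1: [beta@root] (if (if (if ((\v.(v == v)) 7) then false else true) then ((if ((\v.(v == v)) 7) then false else true) || (if ((\v.(v == v)) 7) then false else true)) else true) then (((\y.y) 1) * (let z = (if ((\v.(v == v)) 7) then false else true) in 9)) else (let u = (false && (if ((\v.(v == v)) 7) then false else true)) in (0 - 2)))
step 2: [beta@0.0.0] (if (if (if (7 == 7) then false else true) then ((if ((\v.(v == v)) 7) then false else true) || (if ((\v.(v == v)) 7) then false else true)) else true) then (((\y.y) 1) * (let z = (if ((\v.(v == v)) 7) then false else true) in 9)) else (let u = (false && (if ((\v.(v == v)) 7) then false else true)) in (0 - 2)))
step 3: [delta@0.0.0] (if (if (if true then false else true) then ((if ((\v.(v == v)) 7) then false else true) || (if ((\v.(v == v)) 7) then false else true)) else true) then (((\y.y) 1) * (let z = (if ((\v.(v == v)) 7) then false else true) in 9)) else (let u = (false && (if ((\v.(v == v)) 7) then false else true)) in (0 - 2)))
step 4: [if@0.0] (if (if false then ((if ((\v.(v == v)) 7) then false else true) || (if ((\v.(v == v)) 7) then false else true)) else true) then (((\y.y) 1) * (let z = (if ((\v.(v == v)) 7) then false else true) in 9)) else (let u = (false && (if ((\v.(v == v)) 7) then false else true)) in (0 - 2)))
step 5: [if@0] (if true then (((\y.y) 1) * (let z = (if ((\v.(v == v)) 7) then false else true) in 9)) else (let u = (false && (if ((\v.(v == v)) 7) then false else true)) in (0 - 2)))
step 6: [if@root] (((\y.y) 1) * (let z = (if ((\v.(v == v)) 7) then false else true) in 9))
step 7: [beta@0] (1 * (let z = (if ((\v.(v == v)) 7) then false else true) in 9))
step 8: [let@1] (1 * 9)
step 9: [delta@root] 9

Answer: 9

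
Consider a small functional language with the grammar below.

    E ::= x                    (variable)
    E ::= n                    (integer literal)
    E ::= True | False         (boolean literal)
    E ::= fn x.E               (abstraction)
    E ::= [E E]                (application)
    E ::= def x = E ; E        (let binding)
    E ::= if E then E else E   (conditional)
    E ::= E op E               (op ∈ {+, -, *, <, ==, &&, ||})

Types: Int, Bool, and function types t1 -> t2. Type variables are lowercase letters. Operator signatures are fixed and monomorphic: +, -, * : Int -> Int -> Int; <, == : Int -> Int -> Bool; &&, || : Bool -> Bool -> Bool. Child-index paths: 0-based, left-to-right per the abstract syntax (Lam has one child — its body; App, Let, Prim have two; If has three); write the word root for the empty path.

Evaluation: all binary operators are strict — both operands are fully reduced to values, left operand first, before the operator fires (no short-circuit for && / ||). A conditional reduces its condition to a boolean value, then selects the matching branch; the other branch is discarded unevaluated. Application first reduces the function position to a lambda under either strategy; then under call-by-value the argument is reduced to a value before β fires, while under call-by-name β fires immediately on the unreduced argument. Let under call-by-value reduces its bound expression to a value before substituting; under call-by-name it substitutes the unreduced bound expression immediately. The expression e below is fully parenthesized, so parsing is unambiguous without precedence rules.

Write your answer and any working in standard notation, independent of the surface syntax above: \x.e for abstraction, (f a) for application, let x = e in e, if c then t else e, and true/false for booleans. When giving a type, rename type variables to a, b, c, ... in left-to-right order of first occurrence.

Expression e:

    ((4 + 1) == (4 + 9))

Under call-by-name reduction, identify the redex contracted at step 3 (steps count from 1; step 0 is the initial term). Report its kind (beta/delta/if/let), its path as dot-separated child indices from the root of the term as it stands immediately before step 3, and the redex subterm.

Answer: delta at root : (5 == 13)

Trace:
step 0: ((4 + 1) == (4 + 9))
step 1: [delta@0] (5 == (4 + 9))
step 2: [delta@1] (5 == 13)
step 3: [delta@root] false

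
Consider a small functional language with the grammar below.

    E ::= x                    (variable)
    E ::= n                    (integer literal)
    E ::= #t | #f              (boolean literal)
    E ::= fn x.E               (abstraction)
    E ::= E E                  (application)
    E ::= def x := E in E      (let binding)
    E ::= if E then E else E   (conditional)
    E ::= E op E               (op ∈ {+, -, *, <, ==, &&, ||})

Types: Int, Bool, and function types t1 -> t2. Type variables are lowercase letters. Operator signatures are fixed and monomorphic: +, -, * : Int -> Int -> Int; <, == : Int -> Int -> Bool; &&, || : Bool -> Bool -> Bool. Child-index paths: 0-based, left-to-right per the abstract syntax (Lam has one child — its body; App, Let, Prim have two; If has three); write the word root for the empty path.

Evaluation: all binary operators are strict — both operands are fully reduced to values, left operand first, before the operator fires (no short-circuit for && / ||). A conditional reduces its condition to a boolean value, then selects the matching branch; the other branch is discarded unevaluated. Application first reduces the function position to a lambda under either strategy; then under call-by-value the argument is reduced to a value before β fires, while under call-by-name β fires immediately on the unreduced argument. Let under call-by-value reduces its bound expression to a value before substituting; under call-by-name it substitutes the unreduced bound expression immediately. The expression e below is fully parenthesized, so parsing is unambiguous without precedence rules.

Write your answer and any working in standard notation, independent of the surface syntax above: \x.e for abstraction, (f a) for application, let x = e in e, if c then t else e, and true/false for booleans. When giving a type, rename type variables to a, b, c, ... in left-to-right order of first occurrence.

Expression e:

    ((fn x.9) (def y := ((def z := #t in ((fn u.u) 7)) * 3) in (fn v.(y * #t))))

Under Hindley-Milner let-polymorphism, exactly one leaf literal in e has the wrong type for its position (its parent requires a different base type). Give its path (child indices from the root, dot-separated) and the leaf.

Answer: 1.1.0.1 : true

Working:
\x._ : a -> Int
let z : Bool
u : b
\u._ : b -> b
  unify b -> b ~ Int -> c
  unify b ~ Int
  unify Int ~ c
_ _ : Int
  unify Int ~ Int
  unify Int ~ Int
let y : Int
y : Int
  unify Int ~ Int
  unify Bool ~ Int
  FAIL: mismatch Bool ~ Int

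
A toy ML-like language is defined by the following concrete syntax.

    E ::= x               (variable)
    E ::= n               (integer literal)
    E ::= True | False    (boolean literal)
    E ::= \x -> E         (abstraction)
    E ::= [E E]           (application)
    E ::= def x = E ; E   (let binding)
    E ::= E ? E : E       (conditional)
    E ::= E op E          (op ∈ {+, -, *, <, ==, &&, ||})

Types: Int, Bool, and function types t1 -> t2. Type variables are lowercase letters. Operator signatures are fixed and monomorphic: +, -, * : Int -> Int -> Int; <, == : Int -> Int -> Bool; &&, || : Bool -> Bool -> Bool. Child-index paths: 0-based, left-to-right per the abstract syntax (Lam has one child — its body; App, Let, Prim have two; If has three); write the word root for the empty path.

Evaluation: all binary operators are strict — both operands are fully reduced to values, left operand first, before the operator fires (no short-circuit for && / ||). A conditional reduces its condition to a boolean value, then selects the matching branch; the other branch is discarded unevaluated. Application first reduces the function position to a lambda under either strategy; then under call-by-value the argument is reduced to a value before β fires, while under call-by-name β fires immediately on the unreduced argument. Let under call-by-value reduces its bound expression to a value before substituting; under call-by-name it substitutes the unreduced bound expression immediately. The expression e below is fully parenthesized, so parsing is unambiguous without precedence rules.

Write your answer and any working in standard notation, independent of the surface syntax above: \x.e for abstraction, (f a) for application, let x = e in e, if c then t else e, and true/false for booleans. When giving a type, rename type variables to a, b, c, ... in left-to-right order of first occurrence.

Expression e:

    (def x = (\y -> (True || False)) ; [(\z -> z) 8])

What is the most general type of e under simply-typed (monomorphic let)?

Answer: Int

Derivation:
  unify Bool ~ Bool
  unify Bool ~ Bool
\y._ : a -> Bool
let x : a -> Bool
z : b
\z._ : b -> b
  unify b -> b ~ Int -> c
  unify b ~ Int
  unify Int ~ c
_ _ : Int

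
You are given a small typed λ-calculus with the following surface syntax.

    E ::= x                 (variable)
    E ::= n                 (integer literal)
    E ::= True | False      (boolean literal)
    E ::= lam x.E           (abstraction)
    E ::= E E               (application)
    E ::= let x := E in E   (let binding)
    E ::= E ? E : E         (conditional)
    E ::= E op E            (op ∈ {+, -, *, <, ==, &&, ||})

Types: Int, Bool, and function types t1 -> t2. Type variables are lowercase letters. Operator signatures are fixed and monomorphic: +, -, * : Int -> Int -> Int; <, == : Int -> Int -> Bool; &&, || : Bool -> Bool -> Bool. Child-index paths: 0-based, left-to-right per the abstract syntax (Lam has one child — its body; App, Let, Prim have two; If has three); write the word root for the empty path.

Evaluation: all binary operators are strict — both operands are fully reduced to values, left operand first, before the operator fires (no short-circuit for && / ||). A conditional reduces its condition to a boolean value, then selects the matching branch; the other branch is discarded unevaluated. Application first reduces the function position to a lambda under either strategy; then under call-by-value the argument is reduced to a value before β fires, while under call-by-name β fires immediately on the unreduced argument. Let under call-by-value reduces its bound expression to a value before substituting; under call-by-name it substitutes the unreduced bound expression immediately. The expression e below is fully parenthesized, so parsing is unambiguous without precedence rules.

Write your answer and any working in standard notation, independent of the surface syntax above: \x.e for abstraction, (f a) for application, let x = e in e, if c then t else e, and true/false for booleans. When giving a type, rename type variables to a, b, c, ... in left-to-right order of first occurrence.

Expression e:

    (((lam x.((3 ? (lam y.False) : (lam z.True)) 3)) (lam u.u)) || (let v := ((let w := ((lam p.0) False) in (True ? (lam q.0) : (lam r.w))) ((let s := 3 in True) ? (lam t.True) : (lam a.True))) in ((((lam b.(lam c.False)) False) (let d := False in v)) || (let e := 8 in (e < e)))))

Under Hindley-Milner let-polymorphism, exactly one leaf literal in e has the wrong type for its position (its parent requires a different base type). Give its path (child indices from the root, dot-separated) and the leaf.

Derivation:
  unify Int ~ Bool
  FAIL: mismatch Int ~ Bool

Answer: 0.0.0.0.0 : 3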